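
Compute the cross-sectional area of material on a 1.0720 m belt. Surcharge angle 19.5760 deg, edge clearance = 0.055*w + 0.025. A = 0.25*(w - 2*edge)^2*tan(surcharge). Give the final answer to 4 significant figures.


edge = 0.055*1.0720 + 0.025 = 0.08396 m
ew = 1.0720 - 2*0.08396 = 0.90408 m
A = 0.25 * 0.90408^2 * tan(19.5760 deg)
A = 0.07267 m^2


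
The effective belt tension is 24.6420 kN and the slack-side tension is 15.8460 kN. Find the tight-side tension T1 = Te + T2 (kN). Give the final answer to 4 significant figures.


T1 = Te + T2 = 24.6420 + 15.8460
T1 = 40.49 kN


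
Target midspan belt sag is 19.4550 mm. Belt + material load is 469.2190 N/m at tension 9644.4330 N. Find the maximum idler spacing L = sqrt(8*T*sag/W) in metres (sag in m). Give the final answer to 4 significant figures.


sag = 19.4550/1000 = 0.019455 m
L = sqrt(8 * 9644.4330 * 0.019455 / 469.2190)
L = 1.789 m


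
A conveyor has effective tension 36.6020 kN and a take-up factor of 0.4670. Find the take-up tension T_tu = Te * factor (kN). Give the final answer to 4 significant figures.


T_tu = 36.6020 * 0.4670
T_tu = 17.09 kN


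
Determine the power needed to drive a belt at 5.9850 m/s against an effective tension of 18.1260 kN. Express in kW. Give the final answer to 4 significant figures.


P = Te * v = 18.1260 * 5.9850
P = 108.5 kW


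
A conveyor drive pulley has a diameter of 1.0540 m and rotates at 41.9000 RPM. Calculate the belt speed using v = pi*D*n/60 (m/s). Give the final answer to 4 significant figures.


v = pi * 1.0540 * 41.9000 / 60
v = 2.312 m/s


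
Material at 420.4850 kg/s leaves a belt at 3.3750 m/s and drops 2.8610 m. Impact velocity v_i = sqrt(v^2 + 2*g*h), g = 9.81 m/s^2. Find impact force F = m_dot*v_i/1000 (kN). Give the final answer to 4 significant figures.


v_i = sqrt(3.3750^2 + 2*9.81*2.8610) = 8.21727 m/s
F = 420.4850 * 8.21727 / 1000
F = 3.455 kN


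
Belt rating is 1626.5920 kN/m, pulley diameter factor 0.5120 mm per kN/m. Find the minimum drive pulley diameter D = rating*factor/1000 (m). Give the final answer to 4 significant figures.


D = 1626.5920 * 0.5120 / 1000
D = 0.8328 m


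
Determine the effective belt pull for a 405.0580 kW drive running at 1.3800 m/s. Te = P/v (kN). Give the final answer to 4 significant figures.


Te = P / v = 405.0580 / 1.3800
Te = 293.5 kN


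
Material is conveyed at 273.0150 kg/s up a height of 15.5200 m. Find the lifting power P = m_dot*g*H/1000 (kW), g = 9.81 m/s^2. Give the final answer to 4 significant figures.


P = 273.0150 * 9.81 * 15.5200 / 1000
P = 41.57 kW


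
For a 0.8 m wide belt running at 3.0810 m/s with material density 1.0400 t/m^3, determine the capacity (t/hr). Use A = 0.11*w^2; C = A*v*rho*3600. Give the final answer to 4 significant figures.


A = 0.11 * 0.8^2 = 0.0704 m^2
C = 0.0704 * 3.0810 * 1.0400 * 3600
C = 812.1 t/hr


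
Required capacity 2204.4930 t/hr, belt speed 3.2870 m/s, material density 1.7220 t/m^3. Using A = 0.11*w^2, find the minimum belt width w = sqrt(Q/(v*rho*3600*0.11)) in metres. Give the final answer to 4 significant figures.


A_req = 2204.4930 / (3.2870 * 1.7220 * 3600) = 0.108187 m^2
w = sqrt(0.108187 / 0.11)
w = 0.9917 m


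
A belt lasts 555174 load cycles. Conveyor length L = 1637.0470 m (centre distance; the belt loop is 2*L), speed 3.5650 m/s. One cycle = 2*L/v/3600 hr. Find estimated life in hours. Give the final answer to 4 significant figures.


cycle_time = 2 * 1637.0470 / 3.5650 / 3600 = 0.255111 hr
life = 555174 * 0.255111 = 141600 hours


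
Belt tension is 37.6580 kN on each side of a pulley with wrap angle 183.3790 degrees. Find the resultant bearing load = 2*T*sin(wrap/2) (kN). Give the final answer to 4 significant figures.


F = 2 * 37.6580 * sin(183.3790/2 deg)
F = 75.28 kN


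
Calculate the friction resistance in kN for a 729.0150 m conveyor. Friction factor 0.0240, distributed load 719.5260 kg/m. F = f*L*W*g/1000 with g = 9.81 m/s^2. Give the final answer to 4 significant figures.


F = 0.0240 * 729.0150 * 719.5260 * 9.81 / 1000
F = 123.5 kN


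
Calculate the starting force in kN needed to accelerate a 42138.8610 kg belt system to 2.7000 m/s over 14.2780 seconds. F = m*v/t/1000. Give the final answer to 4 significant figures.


F = 42138.8610 * 2.7000 / 14.2780 / 1000
F = 7.969 kN


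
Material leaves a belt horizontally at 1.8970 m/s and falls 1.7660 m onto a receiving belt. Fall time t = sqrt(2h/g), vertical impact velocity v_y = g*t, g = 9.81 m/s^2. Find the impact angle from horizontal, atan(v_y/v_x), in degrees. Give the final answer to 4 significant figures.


t = sqrt(2*1.7660/9.81) = 0.600034 s
v_y = 9.81 * 0.600034 = 5.88633 m/s
angle = atan(5.88633 / 1.8970) = 72.14 deg


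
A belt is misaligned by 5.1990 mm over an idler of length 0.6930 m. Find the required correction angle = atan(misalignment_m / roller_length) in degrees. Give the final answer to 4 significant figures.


misalign_m = 5.1990 / 1000 = 0.005199 m
angle = atan(0.005199 / 0.6930)
angle = 0.4298 deg


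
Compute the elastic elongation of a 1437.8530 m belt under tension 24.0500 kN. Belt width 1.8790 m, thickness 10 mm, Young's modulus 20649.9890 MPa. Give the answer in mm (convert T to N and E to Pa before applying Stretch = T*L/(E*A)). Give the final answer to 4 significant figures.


A = 1.8790 * 0.01 = 0.01879 m^2
Stretch = 24.0500*1000 * 1437.8530 / (20649.9890e6 * 0.01879) * 1000
Stretch = 89.12 mm


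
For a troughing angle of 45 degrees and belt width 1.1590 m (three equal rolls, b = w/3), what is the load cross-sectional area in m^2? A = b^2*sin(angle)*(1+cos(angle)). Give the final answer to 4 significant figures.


b = 1.1590/3 = 0.386333 m
A = 0.386333^2 * sin(45 deg) * (1 + cos(45 deg))
A = 0.1802 m^2


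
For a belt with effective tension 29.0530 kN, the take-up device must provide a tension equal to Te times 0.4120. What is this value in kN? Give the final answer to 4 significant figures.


T_tu = 29.0530 * 0.4120
T_tu = 11.97 kN


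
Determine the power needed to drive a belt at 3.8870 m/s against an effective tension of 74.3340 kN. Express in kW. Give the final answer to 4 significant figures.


P = Te * v = 74.3340 * 3.8870
P = 288.9 kW


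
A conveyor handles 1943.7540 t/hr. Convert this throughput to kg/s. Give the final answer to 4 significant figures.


m_dot = 1943.7540 * 1000 / 3600
m_dot = 539.9 kg/s


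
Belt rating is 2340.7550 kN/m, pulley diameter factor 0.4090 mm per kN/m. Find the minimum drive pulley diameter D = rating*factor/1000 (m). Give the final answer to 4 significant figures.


D = 2340.7550 * 0.4090 / 1000
D = 0.9574 m


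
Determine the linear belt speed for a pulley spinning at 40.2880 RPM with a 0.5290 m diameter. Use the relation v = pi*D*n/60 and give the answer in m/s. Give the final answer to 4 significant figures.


v = pi * 0.5290 * 40.2880 / 60
v = 1.116 m/s


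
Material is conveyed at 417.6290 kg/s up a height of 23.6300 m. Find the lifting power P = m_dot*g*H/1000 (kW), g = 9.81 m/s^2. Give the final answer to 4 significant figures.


P = 417.6290 * 9.81 * 23.6300 / 1000
P = 96.81 kW


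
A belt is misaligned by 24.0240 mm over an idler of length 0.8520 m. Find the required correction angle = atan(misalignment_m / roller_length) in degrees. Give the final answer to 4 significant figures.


misalign_m = 24.0240 / 1000 = 0.024024 m
angle = atan(0.024024 / 0.8520)
angle = 1.615 deg


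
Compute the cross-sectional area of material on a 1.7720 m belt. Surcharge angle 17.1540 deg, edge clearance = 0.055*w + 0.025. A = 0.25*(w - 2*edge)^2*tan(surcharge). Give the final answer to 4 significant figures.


edge = 0.055*1.7720 + 0.025 = 0.12246 m
ew = 1.7720 - 2*0.12246 = 1.52708 m
A = 0.25 * 1.52708^2 * tan(17.1540 deg)
A = 0.1800 m^2


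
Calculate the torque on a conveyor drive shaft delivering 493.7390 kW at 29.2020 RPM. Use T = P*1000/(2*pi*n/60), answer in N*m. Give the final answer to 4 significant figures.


omega = 2*pi*29.2020/60 = 3.05803 rad/s
T = 493.7390*1000 / 3.05803
T = 161500 N*m


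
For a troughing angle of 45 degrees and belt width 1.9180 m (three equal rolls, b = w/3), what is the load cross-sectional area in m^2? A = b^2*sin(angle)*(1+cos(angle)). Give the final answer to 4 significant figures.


b = 1.9180/3 = 0.639333 m
A = 0.639333^2 * sin(45 deg) * (1 + cos(45 deg))
A = 0.4934 m^2


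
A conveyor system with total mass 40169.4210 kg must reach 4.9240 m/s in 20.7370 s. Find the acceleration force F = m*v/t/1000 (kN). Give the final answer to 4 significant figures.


F = 40169.4210 * 4.9240 / 20.7370 / 1000
F = 9.538 kN


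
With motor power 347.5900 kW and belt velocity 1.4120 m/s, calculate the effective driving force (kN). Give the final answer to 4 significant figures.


Te = P / v = 347.5900 / 1.4120
Te = 246.2 kN


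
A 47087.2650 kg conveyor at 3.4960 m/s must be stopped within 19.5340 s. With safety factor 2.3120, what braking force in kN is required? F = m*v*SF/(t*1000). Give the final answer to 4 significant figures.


F = 47087.2650 * 3.4960 / 19.5340 * 2.3120 / 1000
F = 19.48 kN


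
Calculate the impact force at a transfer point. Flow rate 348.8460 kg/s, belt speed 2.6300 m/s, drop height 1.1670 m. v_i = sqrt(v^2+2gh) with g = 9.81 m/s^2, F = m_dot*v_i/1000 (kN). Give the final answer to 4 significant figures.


v_i = sqrt(2.6300^2 + 2*9.81*1.1670) = 5.46017 m/s
F = 348.8460 * 5.46017 / 1000
F = 1.905 kN


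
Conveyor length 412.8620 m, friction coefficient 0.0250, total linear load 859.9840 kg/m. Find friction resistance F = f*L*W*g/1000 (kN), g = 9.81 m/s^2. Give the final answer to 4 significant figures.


F = 0.0250 * 412.8620 * 859.9840 * 9.81 / 1000
F = 87.08 kN


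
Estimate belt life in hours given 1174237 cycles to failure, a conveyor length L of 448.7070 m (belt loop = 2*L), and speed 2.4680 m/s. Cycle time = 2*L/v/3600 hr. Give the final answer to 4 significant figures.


cycle_time = 2 * 448.7070 / 2.4680 / 3600 = 0.101006 hr
life = 1174237 * 0.101006 = 118600 hours


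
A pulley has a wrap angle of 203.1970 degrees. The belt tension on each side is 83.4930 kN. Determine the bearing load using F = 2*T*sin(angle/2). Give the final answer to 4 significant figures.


F = 2 * 83.4930 * sin(203.1970/2 deg)
F = 163.6 kN


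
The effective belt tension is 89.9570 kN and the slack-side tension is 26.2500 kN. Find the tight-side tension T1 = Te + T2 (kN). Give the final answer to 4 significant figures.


T1 = Te + T2 = 89.9570 + 26.2500
T1 = 116.2 kN


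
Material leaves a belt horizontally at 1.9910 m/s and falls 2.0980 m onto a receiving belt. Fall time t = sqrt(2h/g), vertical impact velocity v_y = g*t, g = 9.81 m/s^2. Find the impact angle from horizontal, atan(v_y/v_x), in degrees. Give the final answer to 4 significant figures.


t = sqrt(2*2.0980/9.81) = 0.654008 s
v_y = 9.81 * 0.654008 = 6.41582 m/s
angle = atan(6.41582 / 1.9910) = 72.76 deg


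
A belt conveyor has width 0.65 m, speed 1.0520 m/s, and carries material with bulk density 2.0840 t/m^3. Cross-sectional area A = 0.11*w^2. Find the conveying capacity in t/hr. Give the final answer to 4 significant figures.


A = 0.11 * 0.65^2 = 0.046475 m^2
C = 0.046475 * 1.0520 * 2.0840 * 3600
C = 366.8 t/hr


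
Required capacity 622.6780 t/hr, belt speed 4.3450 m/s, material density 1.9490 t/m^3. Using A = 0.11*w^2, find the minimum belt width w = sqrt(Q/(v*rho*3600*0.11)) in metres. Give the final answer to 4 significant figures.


A_req = 622.6780 / (4.3450 * 1.9490 * 3600) = 0.0204249 m^2
w = sqrt(0.0204249 / 0.11)
w = 0.4309 m


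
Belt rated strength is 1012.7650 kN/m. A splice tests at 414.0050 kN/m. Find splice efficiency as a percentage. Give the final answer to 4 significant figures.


Eff = 414.0050 / 1012.7650 * 100
Eff = 40.88 %


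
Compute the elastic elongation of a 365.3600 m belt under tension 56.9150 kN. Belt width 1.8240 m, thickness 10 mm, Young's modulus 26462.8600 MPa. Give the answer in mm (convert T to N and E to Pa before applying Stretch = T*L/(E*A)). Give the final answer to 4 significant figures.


A = 1.8240 * 0.01 = 0.01824 m^2
Stretch = 56.9150*1000 * 365.3600 / (26462.8600e6 * 0.01824) * 1000
Stretch = 43.08 mm


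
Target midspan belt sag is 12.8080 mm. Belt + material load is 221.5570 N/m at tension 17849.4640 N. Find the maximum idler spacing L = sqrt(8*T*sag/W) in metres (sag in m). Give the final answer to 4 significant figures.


sag = 12.8080/1000 = 0.012808 m
L = sqrt(8 * 17849.4640 * 0.012808 / 221.5570)
L = 2.873 m


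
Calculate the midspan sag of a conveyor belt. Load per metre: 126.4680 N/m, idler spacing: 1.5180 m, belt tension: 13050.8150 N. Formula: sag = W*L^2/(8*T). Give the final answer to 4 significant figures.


sag = 126.4680 * 1.5180^2 / (8 * 13050.8150)
sag = 0.002791 m


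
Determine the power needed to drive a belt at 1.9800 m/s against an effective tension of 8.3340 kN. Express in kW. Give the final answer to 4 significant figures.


P = Te * v = 8.3340 * 1.9800
P = 16.50 kW


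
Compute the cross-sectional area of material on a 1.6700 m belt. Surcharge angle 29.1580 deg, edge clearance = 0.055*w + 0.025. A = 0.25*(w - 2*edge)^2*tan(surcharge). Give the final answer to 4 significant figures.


edge = 0.055*1.6700 + 0.025 = 0.11685 m
ew = 1.6700 - 2*0.11685 = 1.4363 m
A = 0.25 * 1.4363^2 * tan(29.1580 deg)
A = 0.2877 m^2


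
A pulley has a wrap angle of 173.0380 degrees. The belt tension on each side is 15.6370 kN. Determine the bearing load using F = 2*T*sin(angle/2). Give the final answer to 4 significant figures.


F = 2 * 15.6370 * sin(173.0380/2 deg)
F = 31.22 kN


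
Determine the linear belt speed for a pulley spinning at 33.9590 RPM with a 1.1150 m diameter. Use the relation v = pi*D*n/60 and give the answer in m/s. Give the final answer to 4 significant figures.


v = pi * 1.1150 * 33.9590 / 60
v = 1.983 m/s


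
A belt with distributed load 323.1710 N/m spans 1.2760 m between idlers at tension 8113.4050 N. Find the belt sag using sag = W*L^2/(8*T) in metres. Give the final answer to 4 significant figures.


sag = 323.1710 * 1.2760^2 / (8 * 8113.4050)
sag = 0.008107 m


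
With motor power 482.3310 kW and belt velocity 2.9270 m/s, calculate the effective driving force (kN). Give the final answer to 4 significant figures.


Te = P / v = 482.3310 / 2.9270
Te = 164.8 kN


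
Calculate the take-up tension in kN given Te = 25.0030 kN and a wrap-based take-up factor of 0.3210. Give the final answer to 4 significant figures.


T_tu = 25.0030 * 0.3210
T_tu = 8.026 kN


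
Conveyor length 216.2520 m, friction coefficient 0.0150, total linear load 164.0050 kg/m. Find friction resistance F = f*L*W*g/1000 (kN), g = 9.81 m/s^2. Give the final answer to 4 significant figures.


F = 0.0150 * 216.2520 * 164.0050 * 9.81 / 1000
F = 5.219 kN


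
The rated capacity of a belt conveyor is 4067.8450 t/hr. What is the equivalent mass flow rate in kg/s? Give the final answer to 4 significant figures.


m_dot = 4067.8450 * 1000 / 3600
m_dot = 1130 kg/s


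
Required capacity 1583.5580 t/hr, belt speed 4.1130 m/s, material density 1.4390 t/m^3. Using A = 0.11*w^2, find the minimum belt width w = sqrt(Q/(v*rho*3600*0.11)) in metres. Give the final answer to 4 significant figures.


A_req = 1583.5580 / (4.1130 * 1.4390 * 3600) = 0.0743211 m^2
w = sqrt(0.0743211 / 0.11)
w = 0.8220 m


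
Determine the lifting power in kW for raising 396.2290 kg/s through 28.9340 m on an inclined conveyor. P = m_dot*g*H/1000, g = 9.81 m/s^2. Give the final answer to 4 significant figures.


P = 396.2290 * 9.81 * 28.9340 / 1000
P = 112.5 kW


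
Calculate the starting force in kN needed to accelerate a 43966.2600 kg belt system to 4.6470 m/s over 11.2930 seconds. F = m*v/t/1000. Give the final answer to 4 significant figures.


F = 43966.2600 * 4.6470 / 11.2930 / 1000
F = 18.09 kN


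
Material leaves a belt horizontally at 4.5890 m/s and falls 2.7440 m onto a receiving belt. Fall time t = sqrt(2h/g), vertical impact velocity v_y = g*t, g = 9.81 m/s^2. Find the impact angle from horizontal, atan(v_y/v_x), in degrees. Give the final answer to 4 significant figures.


t = sqrt(2*2.7440/9.81) = 0.74795 s
v_y = 9.81 * 0.74795 = 7.33739 m/s
angle = atan(7.33739 / 4.5890) = 57.98 deg


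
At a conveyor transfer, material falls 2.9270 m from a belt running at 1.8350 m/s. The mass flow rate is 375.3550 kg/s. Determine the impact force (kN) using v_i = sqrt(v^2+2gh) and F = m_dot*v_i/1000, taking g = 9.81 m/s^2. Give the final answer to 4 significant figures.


v_i = sqrt(1.8350^2 + 2*9.81*2.9270) = 7.79711 m/s
F = 375.3550 * 7.79711 / 1000
F = 2.927 kN


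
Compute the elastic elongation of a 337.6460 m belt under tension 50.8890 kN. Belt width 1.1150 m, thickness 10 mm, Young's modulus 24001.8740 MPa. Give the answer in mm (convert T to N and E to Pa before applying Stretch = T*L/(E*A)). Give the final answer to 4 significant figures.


A = 1.1150 * 0.01 = 0.01115 m^2
Stretch = 50.8890*1000 * 337.6460 / (24001.8740e6 * 0.01115) * 1000
Stretch = 64.20 mm


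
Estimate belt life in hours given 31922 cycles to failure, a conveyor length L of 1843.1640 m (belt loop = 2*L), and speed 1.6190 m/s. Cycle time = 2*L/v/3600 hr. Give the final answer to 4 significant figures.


cycle_time = 2 * 1843.1640 / 1.6190 / 3600 = 0.632477 hr
life = 31922 * 0.632477 = 20190 hours


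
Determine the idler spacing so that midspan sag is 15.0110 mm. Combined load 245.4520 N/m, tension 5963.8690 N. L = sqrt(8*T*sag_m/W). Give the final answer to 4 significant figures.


sag = 15.0110/1000 = 0.015011 m
L = sqrt(8 * 5963.8690 * 0.015011 / 245.4520)
L = 1.708 m


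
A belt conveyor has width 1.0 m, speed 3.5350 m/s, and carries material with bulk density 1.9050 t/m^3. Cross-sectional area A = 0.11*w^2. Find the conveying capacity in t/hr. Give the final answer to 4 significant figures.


A = 0.11 * 1.0^2 = 0.11 m^2
C = 0.11 * 3.5350 * 1.9050 * 3600
C = 2667 t/hr


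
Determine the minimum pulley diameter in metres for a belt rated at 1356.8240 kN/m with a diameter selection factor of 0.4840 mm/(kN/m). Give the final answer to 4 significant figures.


D = 1356.8240 * 0.4840 / 1000
D = 0.6567 m


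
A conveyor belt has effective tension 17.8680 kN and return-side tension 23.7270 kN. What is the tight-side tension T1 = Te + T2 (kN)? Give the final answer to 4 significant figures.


T1 = Te + T2 = 17.8680 + 23.7270
T1 = 41.59 kN


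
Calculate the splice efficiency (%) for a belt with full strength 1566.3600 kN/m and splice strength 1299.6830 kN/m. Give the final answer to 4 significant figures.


Eff = 1299.6830 / 1566.3600 * 100
Eff = 82.97 %


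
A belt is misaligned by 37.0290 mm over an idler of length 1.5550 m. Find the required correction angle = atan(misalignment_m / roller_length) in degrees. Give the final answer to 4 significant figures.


misalign_m = 37.0290 / 1000 = 0.037029 m
angle = atan(0.037029 / 1.5550)
angle = 1.364 deg


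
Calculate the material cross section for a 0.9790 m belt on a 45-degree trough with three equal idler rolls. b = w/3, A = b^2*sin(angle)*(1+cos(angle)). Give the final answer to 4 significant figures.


b = 0.9790/3 = 0.326333 m
A = 0.326333^2 * sin(45 deg) * (1 + cos(45 deg))
A = 0.1285 m^2


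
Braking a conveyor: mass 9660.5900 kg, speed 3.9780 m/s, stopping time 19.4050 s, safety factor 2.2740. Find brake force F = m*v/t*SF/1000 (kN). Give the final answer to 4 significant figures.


F = 9660.5900 * 3.9780 / 19.4050 * 2.2740 / 1000
F = 4.503 kN


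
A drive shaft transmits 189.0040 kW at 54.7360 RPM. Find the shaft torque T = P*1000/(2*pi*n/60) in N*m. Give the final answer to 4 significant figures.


omega = 2*pi*54.7360/60 = 5.73194 rad/s
T = 189.0040*1000 / 5.73194
T = 32970 N*m


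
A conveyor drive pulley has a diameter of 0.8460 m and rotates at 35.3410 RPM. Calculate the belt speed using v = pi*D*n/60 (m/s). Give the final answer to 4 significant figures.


v = pi * 0.8460 * 35.3410 / 60
v = 1.565 m/s


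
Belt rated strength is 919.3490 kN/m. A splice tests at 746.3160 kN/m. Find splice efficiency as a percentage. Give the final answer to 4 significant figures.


Eff = 746.3160 / 919.3490 * 100
Eff = 81.18 %


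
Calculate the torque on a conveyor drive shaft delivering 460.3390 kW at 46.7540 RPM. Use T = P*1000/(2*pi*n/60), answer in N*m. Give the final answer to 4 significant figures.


omega = 2*pi*46.7540/60 = 4.89607 rad/s
T = 460.3390*1000 / 4.89607
T = 94020 N*m


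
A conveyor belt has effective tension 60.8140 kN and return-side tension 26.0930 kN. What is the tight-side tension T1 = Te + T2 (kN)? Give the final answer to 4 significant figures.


T1 = Te + T2 = 60.8140 + 26.0930
T1 = 86.91 kN


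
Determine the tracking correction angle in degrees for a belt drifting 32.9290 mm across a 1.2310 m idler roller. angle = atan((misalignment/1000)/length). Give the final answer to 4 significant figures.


misalign_m = 32.9290 / 1000 = 0.032929 m
angle = atan(0.032929 / 1.2310)
angle = 1.532 deg


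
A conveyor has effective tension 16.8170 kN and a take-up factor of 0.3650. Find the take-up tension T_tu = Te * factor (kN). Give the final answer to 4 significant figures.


T_tu = 16.8170 * 0.3650
T_tu = 6.138 kN


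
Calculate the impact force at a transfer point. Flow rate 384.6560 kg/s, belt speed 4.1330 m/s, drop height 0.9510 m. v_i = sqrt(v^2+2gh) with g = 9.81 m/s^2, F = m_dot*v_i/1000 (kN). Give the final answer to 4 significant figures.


v_i = sqrt(4.1330^2 + 2*9.81*0.9510) = 5.97832 m/s
F = 384.6560 * 5.97832 / 1000
F = 2.300 kN


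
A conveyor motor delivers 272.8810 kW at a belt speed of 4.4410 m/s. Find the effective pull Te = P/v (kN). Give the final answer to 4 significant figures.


Te = P / v = 272.8810 / 4.4410
Te = 61.45 kN


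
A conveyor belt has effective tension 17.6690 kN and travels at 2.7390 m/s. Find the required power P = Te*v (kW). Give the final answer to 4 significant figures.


P = Te * v = 17.6690 * 2.7390
P = 48.40 kW


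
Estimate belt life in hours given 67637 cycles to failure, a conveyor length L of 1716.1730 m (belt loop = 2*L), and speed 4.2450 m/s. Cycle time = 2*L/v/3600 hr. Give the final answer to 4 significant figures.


cycle_time = 2 * 1716.1730 / 4.2450 / 3600 = 0.224601 hr
life = 67637 * 0.224601 = 15190 hours


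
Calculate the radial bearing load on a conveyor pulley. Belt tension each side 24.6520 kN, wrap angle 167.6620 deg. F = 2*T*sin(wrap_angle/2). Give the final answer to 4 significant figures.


F = 2 * 24.6520 * sin(167.6620/2 deg)
F = 49.02 kN


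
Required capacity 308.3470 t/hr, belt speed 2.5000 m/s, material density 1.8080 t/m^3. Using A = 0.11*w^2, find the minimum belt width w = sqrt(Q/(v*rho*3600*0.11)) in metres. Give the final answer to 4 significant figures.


A_req = 308.3470 / (2.5000 * 1.8080 * 3600) = 0.0189495 m^2
w = sqrt(0.0189495 / 0.11)
w = 0.4151 m


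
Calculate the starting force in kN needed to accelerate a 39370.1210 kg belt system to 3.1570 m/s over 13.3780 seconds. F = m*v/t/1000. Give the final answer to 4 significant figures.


F = 39370.1210 * 3.1570 / 13.3780 / 1000
F = 9.291 kN


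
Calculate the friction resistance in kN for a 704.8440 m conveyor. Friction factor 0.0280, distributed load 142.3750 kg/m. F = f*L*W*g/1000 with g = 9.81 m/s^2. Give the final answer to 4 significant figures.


F = 0.0280 * 704.8440 * 142.3750 * 9.81 / 1000
F = 27.56 kN


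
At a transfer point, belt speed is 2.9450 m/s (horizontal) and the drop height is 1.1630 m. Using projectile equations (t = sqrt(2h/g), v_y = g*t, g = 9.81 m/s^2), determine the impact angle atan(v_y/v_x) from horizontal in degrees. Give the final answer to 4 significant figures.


t = sqrt(2*1.1630/9.81) = 0.486934 s
v_y = 9.81 * 0.486934 = 4.77682 m/s
angle = atan(4.77682 / 2.9450) = 58.35 deg


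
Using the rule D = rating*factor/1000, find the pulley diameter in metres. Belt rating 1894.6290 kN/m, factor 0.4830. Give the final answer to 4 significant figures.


D = 1894.6290 * 0.4830 / 1000
D = 0.9151 m


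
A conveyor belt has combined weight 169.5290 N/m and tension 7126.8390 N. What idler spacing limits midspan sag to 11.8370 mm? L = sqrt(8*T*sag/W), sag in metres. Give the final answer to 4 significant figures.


sag = 11.8370/1000 = 0.011837 m
L = sqrt(8 * 7126.8390 * 0.011837 / 169.5290)
L = 1.995 m


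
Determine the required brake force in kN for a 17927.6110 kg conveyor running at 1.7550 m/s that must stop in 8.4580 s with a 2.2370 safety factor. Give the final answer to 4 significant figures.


F = 17927.6110 * 1.7550 / 8.4580 * 2.2370 / 1000
F = 8.321 kN


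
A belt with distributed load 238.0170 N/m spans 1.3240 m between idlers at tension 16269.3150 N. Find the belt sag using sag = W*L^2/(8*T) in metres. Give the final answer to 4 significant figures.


sag = 238.0170 * 1.3240^2 / (8 * 16269.3150)
sag = 0.003206 m


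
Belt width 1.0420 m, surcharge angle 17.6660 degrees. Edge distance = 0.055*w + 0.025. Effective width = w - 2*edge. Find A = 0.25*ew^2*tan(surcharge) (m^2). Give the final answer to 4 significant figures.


edge = 0.055*1.0420 + 0.025 = 0.08231 m
ew = 1.0420 - 2*0.08231 = 0.87738 m
A = 0.25 * 0.87738^2 * tan(17.6660 deg)
A = 0.06129 m^2


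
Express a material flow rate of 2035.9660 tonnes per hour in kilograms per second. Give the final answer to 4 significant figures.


m_dot = 2035.9660 * 1000 / 3600
m_dot = 565.5 kg/s


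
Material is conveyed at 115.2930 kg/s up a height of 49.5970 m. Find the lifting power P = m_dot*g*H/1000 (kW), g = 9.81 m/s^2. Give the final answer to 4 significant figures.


P = 115.2930 * 9.81 * 49.5970 / 1000
P = 56.10 kW


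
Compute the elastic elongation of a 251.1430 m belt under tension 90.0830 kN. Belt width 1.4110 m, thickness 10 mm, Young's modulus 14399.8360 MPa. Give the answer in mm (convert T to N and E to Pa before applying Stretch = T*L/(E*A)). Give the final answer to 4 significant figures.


A = 1.4110 * 0.01 = 0.01411 m^2
Stretch = 90.0830*1000 * 251.1430 / (14399.8360e6 * 0.01411) * 1000
Stretch = 111.3 mm


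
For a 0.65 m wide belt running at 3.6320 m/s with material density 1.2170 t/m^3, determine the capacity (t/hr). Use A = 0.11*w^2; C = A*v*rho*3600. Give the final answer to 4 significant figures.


A = 0.11 * 0.65^2 = 0.046475 m^2
C = 0.046475 * 3.6320 * 1.2170 * 3600
C = 739.5 t/hr


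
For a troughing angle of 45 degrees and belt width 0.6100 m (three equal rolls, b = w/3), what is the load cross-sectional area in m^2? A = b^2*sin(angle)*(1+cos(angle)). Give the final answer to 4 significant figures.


b = 0.6100/3 = 0.203333 m
A = 0.203333^2 * sin(45 deg) * (1 + cos(45 deg))
A = 0.04991 m^2


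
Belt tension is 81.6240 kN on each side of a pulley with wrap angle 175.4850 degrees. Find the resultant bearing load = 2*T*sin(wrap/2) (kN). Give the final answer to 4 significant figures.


F = 2 * 81.6240 * sin(175.4850/2 deg)
F = 163.1 kN


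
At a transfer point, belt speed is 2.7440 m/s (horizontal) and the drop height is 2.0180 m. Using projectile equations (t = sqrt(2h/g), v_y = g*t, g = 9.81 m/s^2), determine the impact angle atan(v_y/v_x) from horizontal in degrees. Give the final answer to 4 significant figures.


t = sqrt(2*2.0180/9.81) = 0.641418 s
v_y = 9.81 * 0.641418 = 6.29231 m/s
angle = atan(6.29231 / 2.7440) = 66.44 deg


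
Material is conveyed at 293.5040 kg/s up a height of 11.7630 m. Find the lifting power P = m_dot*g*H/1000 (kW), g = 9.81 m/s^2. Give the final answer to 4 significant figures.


P = 293.5040 * 9.81 * 11.7630 / 1000
P = 33.87 kW


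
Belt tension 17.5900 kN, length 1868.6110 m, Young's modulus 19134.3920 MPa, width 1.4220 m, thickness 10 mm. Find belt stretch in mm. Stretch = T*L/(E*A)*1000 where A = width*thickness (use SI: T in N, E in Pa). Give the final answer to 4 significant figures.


A = 1.4220 * 0.01 = 0.01422 m^2
Stretch = 17.5900*1000 * 1868.6110 / (19134.3920e6 * 0.01422) * 1000
Stretch = 120.8 mm


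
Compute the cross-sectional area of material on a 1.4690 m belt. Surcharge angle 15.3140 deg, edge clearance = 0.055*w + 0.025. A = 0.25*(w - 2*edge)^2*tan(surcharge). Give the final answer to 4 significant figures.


edge = 0.055*1.4690 + 0.025 = 0.105795 m
ew = 1.4690 - 2*0.105795 = 1.25741 m
A = 0.25 * 1.25741^2 * tan(15.3140 deg)
A = 0.1082 m^2


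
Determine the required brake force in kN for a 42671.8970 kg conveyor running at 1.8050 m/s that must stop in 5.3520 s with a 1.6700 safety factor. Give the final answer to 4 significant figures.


F = 42671.8970 * 1.8050 / 5.3520 * 1.6700 / 1000
F = 24.03 kN


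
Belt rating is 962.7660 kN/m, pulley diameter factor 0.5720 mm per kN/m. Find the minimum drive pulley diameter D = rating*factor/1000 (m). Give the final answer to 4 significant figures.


D = 962.7660 * 0.5720 / 1000
D = 0.5507 m


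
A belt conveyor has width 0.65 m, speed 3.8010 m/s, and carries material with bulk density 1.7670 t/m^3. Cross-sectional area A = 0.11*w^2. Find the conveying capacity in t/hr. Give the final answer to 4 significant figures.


A = 0.11 * 0.65^2 = 0.046475 m^2
C = 0.046475 * 3.8010 * 1.7670 * 3600
C = 1124 t/hr


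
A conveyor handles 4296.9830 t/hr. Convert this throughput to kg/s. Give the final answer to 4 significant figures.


m_dot = 4296.9830 * 1000 / 3600
m_dot = 1194 kg/s


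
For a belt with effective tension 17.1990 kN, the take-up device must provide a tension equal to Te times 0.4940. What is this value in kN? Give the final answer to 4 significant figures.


T_tu = 17.1990 * 0.4940
T_tu = 8.496 kN


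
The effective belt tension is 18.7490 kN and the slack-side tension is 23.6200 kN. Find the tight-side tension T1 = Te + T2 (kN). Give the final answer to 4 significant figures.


T1 = Te + T2 = 18.7490 + 23.6200
T1 = 42.37 kN


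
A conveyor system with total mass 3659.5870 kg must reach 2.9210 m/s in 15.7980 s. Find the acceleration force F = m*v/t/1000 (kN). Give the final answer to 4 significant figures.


F = 3659.5870 * 2.9210 / 15.7980 / 1000
F = 0.6766 kN


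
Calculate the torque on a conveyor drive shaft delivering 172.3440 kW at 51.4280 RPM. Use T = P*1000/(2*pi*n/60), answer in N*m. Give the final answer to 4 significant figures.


omega = 2*pi*51.4280/60 = 5.38553 rad/s
T = 172.3440*1000 / 5.38553
T = 32000 N*m


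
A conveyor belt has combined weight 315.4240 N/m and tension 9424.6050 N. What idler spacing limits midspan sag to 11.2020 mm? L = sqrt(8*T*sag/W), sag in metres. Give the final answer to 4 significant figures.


sag = 11.2020/1000 = 0.011202 m
L = sqrt(8 * 9424.6050 * 0.011202 / 315.4240)
L = 1.636 m


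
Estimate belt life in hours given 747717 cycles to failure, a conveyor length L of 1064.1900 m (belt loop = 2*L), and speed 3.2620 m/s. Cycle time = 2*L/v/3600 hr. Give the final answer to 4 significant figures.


cycle_time = 2 * 1064.1900 / 3.2620 / 3600 = 0.181244 hr
life = 747717 * 0.181244 = 135500 hours


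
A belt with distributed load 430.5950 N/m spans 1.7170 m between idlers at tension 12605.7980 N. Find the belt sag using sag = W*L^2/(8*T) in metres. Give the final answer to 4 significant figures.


sag = 430.5950 * 1.7170^2 / (8 * 12605.7980)
sag = 0.01259 m


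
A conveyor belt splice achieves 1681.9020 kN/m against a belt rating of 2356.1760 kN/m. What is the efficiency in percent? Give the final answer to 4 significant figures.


Eff = 1681.9020 / 2356.1760 * 100
Eff = 71.38 %


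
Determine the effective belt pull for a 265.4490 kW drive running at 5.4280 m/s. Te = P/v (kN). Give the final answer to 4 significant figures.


Te = P / v = 265.4490 / 5.4280
Te = 48.90 kN


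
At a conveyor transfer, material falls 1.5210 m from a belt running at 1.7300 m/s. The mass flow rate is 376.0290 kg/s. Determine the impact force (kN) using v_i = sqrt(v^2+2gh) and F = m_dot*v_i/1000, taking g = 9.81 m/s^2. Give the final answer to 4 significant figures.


v_i = sqrt(1.7300^2 + 2*9.81*1.5210) = 5.73018 m/s
F = 376.0290 * 5.73018 / 1000
F = 2.155 kN


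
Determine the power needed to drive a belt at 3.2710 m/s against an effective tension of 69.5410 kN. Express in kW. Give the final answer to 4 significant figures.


P = Te * v = 69.5410 * 3.2710
P = 227.5 kW


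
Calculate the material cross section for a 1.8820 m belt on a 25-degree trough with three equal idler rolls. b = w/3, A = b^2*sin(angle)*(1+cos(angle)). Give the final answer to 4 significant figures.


b = 1.8820/3 = 0.627333 m
A = 0.627333^2 * sin(25 deg) * (1 + cos(25 deg))
A = 0.3171 m^2


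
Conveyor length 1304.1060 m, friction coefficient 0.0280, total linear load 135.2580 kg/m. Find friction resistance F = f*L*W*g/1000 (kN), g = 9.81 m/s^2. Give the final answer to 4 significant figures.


F = 0.0280 * 1304.1060 * 135.2580 * 9.81 / 1000
F = 48.45 kN


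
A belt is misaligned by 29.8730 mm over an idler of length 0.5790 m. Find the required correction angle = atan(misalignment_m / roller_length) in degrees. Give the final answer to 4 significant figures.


misalign_m = 29.8730 / 1000 = 0.029873 m
angle = atan(0.029873 / 0.5790)
angle = 2.954 deg


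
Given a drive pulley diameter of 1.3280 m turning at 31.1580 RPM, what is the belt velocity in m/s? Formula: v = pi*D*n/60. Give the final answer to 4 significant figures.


v = pi * 1.3280 * 31.1580 / 60
v = 2.167 m/s


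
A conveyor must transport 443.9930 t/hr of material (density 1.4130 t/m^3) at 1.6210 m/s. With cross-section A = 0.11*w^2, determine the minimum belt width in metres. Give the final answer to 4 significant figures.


A_req = 443.9930 / (1.6210 * 1.4130 * 3600) = 0.0538454 m^2
w = sqrt(0.0538454 / 0.11)
w = 0.6996 m


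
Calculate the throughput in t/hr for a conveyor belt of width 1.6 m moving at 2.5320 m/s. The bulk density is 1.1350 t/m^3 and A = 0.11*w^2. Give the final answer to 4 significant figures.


A = 0.11 * 1.6^2 = 0.2816 m^2
C = 0.2816 * 2.5320 * 1.1350 * 3600
C = 2913 t/hr


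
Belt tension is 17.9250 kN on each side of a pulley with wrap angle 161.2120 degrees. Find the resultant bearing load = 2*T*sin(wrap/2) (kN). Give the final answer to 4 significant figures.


F = 2 * 17.9250 * sin(161.2120/2 deg)
F = 35.37 kN


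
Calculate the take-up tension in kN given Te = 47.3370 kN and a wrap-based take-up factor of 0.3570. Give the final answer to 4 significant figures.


T_tu = 47.3370 * 0.3570
T_tu = 16.90 kN


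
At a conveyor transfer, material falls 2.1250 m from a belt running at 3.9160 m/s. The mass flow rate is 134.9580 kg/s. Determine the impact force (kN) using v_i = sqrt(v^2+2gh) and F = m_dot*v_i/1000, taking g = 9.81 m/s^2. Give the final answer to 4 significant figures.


v_i = sqrt(3.9160^2 + 2*9.81*2.1250) = 7.55166 m/s
F = 134.9580 * 7.55166 / 1000
F = 1.019 kN


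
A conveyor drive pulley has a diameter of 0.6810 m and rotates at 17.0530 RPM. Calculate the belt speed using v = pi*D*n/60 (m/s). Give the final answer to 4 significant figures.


v = pi * 0.6810 * 17.0530 / 60
v = 0.6081 m/s


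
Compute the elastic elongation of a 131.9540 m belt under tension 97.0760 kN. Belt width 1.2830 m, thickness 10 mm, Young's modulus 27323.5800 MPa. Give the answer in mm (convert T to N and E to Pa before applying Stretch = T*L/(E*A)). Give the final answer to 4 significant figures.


A = 1.2830 * 0.01 = 0.01283 m^2
Stretch = 97.0760*1000 * 131.9540 / (27323.5800e6 * 0.01283) * 1000
Stretch = 36.54 mm


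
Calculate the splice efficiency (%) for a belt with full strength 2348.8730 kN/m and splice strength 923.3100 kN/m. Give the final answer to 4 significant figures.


Eff = 923.3100 / 2348.8730 * 100
Eff = 39.31 %


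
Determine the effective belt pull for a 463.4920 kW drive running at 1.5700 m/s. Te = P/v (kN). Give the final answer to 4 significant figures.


Te = P / v = 463.4920 / 1.5700
Te = 295.2 kN


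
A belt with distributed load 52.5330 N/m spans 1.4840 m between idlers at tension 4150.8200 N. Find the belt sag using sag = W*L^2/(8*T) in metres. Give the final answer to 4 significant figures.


sag = 52.5330 * 1.4840^2 / (8 * 4150.8200)
sag = 0.003484 m


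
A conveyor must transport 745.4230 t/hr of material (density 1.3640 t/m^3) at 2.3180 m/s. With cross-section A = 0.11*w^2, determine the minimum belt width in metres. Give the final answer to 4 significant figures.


A_req = 745.4230 / (2.3180 * 1.3640 * 3600) = 0.0654896 m^2
w = sqrt(0.0654896 / 0.11)
w = 0.7716 m


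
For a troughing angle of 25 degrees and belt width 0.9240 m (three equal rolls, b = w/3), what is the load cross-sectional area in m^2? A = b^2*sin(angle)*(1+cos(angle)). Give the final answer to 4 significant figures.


b = 0.9240/3 = 0.308 m
A = 0.308^2 * sin(25 deg) * (1 + cos(25 deg))
A = 0.07643 m^2


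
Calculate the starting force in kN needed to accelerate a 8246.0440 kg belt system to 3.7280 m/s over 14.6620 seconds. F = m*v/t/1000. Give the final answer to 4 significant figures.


F = 8246.0440 * 3.7280 / 14.6620 / 1000
F = 2.097 kN


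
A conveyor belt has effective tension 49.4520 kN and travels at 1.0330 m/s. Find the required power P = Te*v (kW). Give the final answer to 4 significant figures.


P = Te * v = 49.4520 * 1.0330
P = 51.08 kW


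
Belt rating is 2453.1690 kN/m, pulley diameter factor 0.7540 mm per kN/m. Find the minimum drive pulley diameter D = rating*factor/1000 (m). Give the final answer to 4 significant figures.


D = 2453.1690 * 0.7540 / 1000
D = 1.850 m


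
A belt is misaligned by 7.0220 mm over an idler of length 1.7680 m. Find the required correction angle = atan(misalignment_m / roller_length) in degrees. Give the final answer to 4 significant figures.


misalign_m = 7.0220 / 1000 = 0.007022 m
angle = atan(0.007022 / 1.7680)
angle = 0.2276 deg


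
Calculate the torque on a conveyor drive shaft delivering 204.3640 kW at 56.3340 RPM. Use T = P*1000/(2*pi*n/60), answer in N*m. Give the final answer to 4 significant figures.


omega = 2*pi*56.3340/60 = 5.89928 rad/s
T = 204.3640*1000 / 5.89928
T = 34640 N*m


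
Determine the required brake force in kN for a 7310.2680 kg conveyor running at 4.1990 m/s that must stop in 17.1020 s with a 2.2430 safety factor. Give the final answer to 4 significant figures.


F = 7310.2680 * 4.1990 / 17.1020 * 2.2430 / 1000
F = 4.026 kN


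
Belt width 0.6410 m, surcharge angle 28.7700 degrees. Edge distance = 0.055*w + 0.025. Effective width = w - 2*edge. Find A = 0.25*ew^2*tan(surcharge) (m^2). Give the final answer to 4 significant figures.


edge = 0.055*0.6410 + 0.025 = 0.060255 m
ew = 0.6410 - 2*0.060255 = 0.52049 m
A = 0.25 * 0.52049^2 * tan(28.7700 deg)
A = 0.03719 m^2


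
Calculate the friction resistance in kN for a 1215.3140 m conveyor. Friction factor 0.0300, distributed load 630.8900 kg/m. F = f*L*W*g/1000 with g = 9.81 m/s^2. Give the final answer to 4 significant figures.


F = 0.0300 * 1215.3140 * 630.8900 * 9.81 / 1000
F = 225.6 kN


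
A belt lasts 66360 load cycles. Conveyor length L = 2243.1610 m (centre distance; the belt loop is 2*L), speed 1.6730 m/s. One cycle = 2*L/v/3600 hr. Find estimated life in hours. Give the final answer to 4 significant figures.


cycle_time = 2 * 2243.1610 / 1.6730 / 3600 = 0.74489 hr
life = 66360 * 0.74489 = 49430 hours


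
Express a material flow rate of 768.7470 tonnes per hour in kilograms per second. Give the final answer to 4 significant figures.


m_dot = 768.7470 * 1000 / 3600
m_dot = 213.5 kg/s


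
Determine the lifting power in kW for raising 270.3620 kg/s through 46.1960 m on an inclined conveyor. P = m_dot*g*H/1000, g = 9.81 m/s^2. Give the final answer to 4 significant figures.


P = 270.3620 * 9.81 * 46.1960 / 1000
P = 122.5 kW
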